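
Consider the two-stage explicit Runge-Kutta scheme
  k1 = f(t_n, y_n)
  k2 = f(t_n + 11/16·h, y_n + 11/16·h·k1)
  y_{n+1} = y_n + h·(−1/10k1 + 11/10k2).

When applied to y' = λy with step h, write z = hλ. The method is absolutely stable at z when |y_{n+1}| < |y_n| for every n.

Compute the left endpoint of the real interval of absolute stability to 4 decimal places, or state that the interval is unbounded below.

z* = -1.3223.

Set f=λy, z=hλ:
  k1=λy_n ⇒ h·k1=z·y_n;  k2=λ(1+11/16z)y_n ⇒ h·k2=z(1+11/16z)y_n
  y_{n+1}/y_n = 1 − 1/10z + 11/10z(1+11/16z) = 1 + z + 121/160z²
  Hence R(z) = 1 + z + 121/160z².

Find x<0 with |R(x)|<1.
x=-0.38: |R|=0.7292
R=1: x+121/160x²=0 ⇒ x=−160/121=-1.3223; min R=1−1/(4·121/160)=0.6694>−1
Confirm numerically:
  x=-1.152: |R|=0.85162 <1
  x=-0.995: |R|=0.75371 <1
  x=-0.878: |R|=0.70498 <1
  x=-0.806: |R|=0.68529 <1
  x=-1.811: |R|=1.66929 >1
  x=-1.756: |R|=1.57592 >1
  x=-1.680: |R|=1.45444 >1
Stable set (-1.3223, 0).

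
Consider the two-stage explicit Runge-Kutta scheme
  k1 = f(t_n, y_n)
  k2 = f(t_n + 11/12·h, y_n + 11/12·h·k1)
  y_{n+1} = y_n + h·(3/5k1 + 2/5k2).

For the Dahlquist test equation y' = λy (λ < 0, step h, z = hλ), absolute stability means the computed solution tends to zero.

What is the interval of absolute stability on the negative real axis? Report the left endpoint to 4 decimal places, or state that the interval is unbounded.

With y'=λy (z=hλ):
  k1=λy_n ⇒ h·k1=z·y_n;  k2=λ(1+11/12z)y_n ⇒ h·k2=z(1+11/12z)y_n
  y_{n+1}/y_n = 1 + 3/5z + 2/5z(1+11/12z) = 1 + z + 11/30z²
  R(z) = 1 + z + 11/30z².

Need |R(x)|<1, x<0.
x=-1.31: |R|=0.3192
R=1: x+11/30x²=0 ⇒ x=−30/11=-2.7273; min R=1−1/(4·11/30)=0.3182>−1
Confirm numerically:
  x=-2.609: |R|=0.88686 <1
  x=-2.289: |R|=0.63216 <1
  x=-1.944: |R|=0.44168 <1
  x=-3.144: |R|=1.48040 >1
  x=-3.043: |R|=1.35228 >1
Interval (-2.7273, 0).

(-2.7273, 0).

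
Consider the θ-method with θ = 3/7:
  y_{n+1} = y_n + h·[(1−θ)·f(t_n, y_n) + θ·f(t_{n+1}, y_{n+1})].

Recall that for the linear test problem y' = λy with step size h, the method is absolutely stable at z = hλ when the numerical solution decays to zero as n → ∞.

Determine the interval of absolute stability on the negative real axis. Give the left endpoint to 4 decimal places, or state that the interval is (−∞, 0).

With y'=λy (z=hλ):
  y_{n+1} = y_n + z·[4/7·y_n + 3/7·y_{n+1}] ⇒ (1 − 3/7z)y_{n+1} = (1 + 4/7z)y_n
  ⇒ R(z) = (1 + 4/7z)/(1 − 3/7z).

Need |R(x)|<1, x<0.
x=-0.82: |R|=0.3932
R=−1: 1+4/7x = −1+3/7x ⇒ -1/7x=2 ⇒ x=2/(-1/7)=-14.0000
Confirm numerically:
  x=-10.331: |R|=0.90343 <1
  x=-9.321: |R|=0.86617 <1
  x=-8.877: |R|=0.84767 <1
  x=-7.705: |R|=0.79097 <1
  x=-14.573: |R|=1.01130 >1
  x=-14.175: |R|=1.00353 >1
So |R|<1 on (-14.0000, 0).

z∈(-14.0000,0).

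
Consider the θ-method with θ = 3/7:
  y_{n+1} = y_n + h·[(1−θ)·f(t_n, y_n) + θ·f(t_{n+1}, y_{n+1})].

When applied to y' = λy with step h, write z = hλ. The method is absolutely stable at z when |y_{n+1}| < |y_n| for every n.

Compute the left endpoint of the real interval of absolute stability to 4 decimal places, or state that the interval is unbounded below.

left endpoint -14.0000.

Test eqn y'=λy, z=hλ:
  y_{n+1} = y_n + z·[4/7·y_n + 3/7·y_{n+1}] ⇒ (1 − 3/7z)y_{n+1} = (1 + 4/7z)y_n
  ⇒ R(z) = (1 + 4/7z)/(1 − 3/7z).

Need |R(x)|<1, x<0.
x=-0.31: |R|=0.7264
R=−1: 1+4/7x = −1+3/7x ⇒ -1/7x=2 ⇒ x=2/(-1/7)=-14.0000
Confirm numerically:
  x=-12.866: |R|=0.97513 <1
  x=-7.243: |R|=0.76480 <1
  x=-7.242: |R|=0.76474 <1
  x=-6.132: |R|=0.69019 <1
  x=-14.525: |R|=1.01038 >1
  x=-14.232: |R|=1.00467 >1
  x=-14.208: |R|=1.00419 >1
Stable set (-14.0000, 0).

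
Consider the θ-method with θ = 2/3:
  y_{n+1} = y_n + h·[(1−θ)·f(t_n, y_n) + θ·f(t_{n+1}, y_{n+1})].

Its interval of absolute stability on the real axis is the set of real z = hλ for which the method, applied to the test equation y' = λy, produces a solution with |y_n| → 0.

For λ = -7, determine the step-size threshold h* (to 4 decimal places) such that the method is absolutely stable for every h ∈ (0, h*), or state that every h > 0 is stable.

Set f=λy, z=hλ:
  y_{n+1} = y_n + z·[1/3·y_n + 2/3·y_{n+1}] ⇒ (1 − 2/3z)y_{n+1} = (1 + 1/3z)y_n
  so R(z) = (1 + 1/3z)/(1 − 2/3z).

Find x<0 with |R(x)|<1.
x=-0.69: |R|=0.5274
x=-2: |R|=0.1429
x=-10: |R|=0.3043
x=-100: |R|=0.4778
θ=2/3≥1/2 ⇒ |1+1/3x|<|1−2/3x| ∀x<0 ⇒ unbounded interval.

unbounded; (−∞, 0). Any h>0 works for λ=-7.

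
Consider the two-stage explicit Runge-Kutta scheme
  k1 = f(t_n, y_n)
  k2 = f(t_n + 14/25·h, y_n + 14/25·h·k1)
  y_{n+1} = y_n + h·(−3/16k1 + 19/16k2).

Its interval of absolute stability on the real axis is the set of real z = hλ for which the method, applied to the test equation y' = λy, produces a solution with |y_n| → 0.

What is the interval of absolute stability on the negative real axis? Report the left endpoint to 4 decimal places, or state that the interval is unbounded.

z∈(-1.5038,0).

With y'=λy (z=hλ):
  k1=λy_n ⇒ h·k1=z·y_n;  k2=λ(1+14/25z)y_n ⇒ h·k2=z(1+14/25z)y_n
  y_{n+1}/y_n = 1 − 3/16z + 19/16z(1+14/25z) = 1 + z + 133/200z²
  R(z) = 1 + z + 133/200z².

Boundary: |R(x)|=1, x<0.
x=-0.43: |R|=0.6930
R=1: x+133/200x²=0 ⇒ x=−200/133=-1.5038; min R=1−1/(4·133/200)=0.6241>−1
Confirm numerically:
  x=-0.980: |R|=0.65867 <1
  x=-0.786: |R|=0.62483 <1
  x=-0.625: |R|=0.63477 <1
  x=-1.659: |R|=1.17127 >1
  x=-1.580: |R|=1.08011 >1
Interval (-1.5038, 0).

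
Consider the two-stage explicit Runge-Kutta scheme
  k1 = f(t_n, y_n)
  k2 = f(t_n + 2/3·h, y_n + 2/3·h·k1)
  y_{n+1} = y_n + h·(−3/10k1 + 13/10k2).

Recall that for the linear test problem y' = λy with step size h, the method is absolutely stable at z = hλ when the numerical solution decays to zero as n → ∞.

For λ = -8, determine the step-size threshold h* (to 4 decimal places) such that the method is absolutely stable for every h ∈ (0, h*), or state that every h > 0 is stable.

Test eqn y'=λy, z=hλ:
  k1=λy_n ⇒ h·k1=z·y_n;  k2=λ(1+2/3z)y_n ⇒ h·k2=z(1+2/3z)y_n
  y_{n+1}/y_n = 1 − 3/10z + 13/10z(1+2/3z) = 1 + z + 13/15z²
  Hence R(z) = 1 + z + 13/15z².

Solve |R(x)|<1 on ℝ⁻.
x=-0.74: |R|=0.7346
R=1: x+13/15x²=0 ⇒ x=−15/13=-1.1538; min R=1−1/(4·13/15)=0.7115>−1
Confirm numerically:
  x=-0.878: |R|=0.79010 <1
  x=-0.838: |R|=0.77061 <1
  x=-0.780: |R|=0.74728 <1
  x=-0.491: |R|=0.71794 <1
  x=-1.738: |R|=1.87989 >1
  x=-1.667: |R|=1.74137 >1
  x=-1.523: |R|=1.48726 >1
Interval (-1.1538, 0).

(-1.1538,0); λ=-8 ⇒ h* = (15/13)/8 = 0.1442.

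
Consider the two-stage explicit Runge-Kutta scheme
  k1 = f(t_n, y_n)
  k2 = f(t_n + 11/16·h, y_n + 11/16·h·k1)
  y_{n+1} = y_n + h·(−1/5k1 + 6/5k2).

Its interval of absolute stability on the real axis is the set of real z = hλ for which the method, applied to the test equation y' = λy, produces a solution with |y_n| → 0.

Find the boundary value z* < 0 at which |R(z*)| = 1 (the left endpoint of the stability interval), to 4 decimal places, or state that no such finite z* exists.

Test eqn y'=λy, z=hλ:
  k1=λy_n ⇒ h·k1=z·y_n;  k2=λ(1+11/16z)y_n ⇒ h·k2=z(1+11/16z)y_n
  y_{n+1}/y_n = 1 − 1/5z + 6/5z(1+11/16z) = 1 + z + 33/40z²
  R(z) = 1 + z + 33/40z².

Boundary: |R(x)|=1, x<0.
x=-0.31: |R|=0.7693
R=1: x+33/40x²=0 ⇒ x=−40/33=-1.2121; min R=1−1/(4·33/40)=0.6970>−1
Confirm numerically:
  x=-1.110: |R|=0.90648 <1
  x=-0.648: |R|=0.69842 <1
  x=-0.552: |R|=0.69938 <1
  x=-1.614: |R|=1.53512 >1
  x=-1.234: |R|=1.02227 >1
Stable set (-1.2121, 0).

left endpoint -1.2121.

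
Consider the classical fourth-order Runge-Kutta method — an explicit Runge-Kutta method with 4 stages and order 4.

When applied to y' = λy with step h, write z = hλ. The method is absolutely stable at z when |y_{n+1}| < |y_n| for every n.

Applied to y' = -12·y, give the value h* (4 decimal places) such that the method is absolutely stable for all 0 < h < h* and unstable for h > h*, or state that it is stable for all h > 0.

(-2.7853,0); λ=-12 ⇒ h* = 0.2321.

On y'=λy, z=hλ:
  order 4, 4-stage ⇒ R(z)=1+z+z^2/2+z^3/6+z^4/24
  (e.g. R(-1.19)=0.32075, |R|=0.32075)

Need |R(x)|<1, x<0.
x=-1.19: |R|=0.3207
|R(-2.67)|=0.8396 |R(-1.56)|=0.2708 |R(-0.55)|=0.5773
Bisect:
  x_lo=-3.4362 |R|=2.5143  x_hi=-0.2191 |R|=0.8033
  mid=-1.82761 |R|=0.28991 →hi
  mid=-2.63189 |R|=0.79230 →hi
  mid=-3.03403 |R|=1.44451 →lo
  mid=-2.83296 |R|=1.07427 →lo
  mid=-2.73242 |R|=0.92317 →hi
  mid=-2.78269 |R|=0.99608 →hi
  mid=-2.80782 |R|=1.03450 →lo
  mid=-2.79526 |R|=1.01513 →lo
  ...
  [-2.78544,-2.78524] ⇒ x*=-2.7853
So |R|<1 on (-2.7853, 0).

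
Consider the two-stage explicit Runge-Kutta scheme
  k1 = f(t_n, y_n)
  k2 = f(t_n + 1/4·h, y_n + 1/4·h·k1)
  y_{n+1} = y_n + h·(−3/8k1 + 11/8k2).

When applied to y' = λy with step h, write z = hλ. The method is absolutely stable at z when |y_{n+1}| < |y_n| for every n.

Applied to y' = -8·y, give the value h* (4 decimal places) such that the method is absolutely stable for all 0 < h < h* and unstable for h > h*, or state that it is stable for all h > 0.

On y'=λy, z=hλ:
  k1=λy_n ⇒ h·k1=z·y_n;  k2=λ(1+1/4z)y_n ⇒ h·k2=z(1+1/4z)y_n
  y_{n+1}/y_n = 1 − 3/8z + 11/8z(1+1/4z) = 1 + z + 11/32z²
  so R(z) = 1 + z + 11/32z².

Boundary: |R(x)|=1, x<0.
x=-0.65: |R|=0.4952
R=1: x+11/32x²=0 ⇒ x=−32/11=-2.9091; min R=1−1/(4·11/32)=0.2727>−1
Confirm numerically:
  x=-1.921: |R|=0.34752 <1
  x=-1.758: |R|=0.30438 <1
  x=-1.659: |R|=0.28710 <1
  x=-1.541: |R|=0.27530 <1
  x=-3.217: |R|=1.34050 >1
  x=-3.094: |R|=1.19666 >1
Stable set (-2.9091, 0).

(-2.9091,0); λ=-8 ⇒ h* = (32/11)/8 = 0.3636.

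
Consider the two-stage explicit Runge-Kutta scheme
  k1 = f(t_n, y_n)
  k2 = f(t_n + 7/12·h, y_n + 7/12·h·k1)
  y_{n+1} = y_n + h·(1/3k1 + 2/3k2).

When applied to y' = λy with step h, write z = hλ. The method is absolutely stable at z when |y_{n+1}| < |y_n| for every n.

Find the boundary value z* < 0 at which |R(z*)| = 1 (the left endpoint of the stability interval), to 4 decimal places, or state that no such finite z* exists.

Test eqn y'=λy, z=hλ:
  k1=λy_n ⇒ h·k1=z·y_n;  k2=λ(1+7/12z)y_n ⇒ h·k2=z(1+7/12z)y_n
  y_{n+1}/y_n = 1 + 1/3z + 2/3z(1+7/12z) = 1 + z + 7/18z²
  ⇒ R(z) = 1 + z + 7/18z².

Find x<0 with |R(x)|<1.
x=-0.95: |R|=0.4010
R=1: x+7/18x²=0 ⇒ x=−18/7=-2.5714; min R=1−1/(4·7/18)=0.3571>−1
Confirm numerically:
  x=-2.512: |R|=0.94194 <1
  x=-2.238: |R|=0.70981 <1
  x=-2.072: |R|=0.59757 <1
  x=-2.843: |R|=1.30025 >1
  x=-2.765: |R|=1.20814 >1
So |R|<1 on (-2.5714, 0).

z* = -2.5714.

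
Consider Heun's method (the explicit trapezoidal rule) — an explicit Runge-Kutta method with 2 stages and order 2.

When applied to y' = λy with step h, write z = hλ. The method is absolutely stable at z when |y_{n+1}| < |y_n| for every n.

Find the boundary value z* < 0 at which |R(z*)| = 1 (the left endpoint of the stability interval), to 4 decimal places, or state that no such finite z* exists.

z* = -2.0000.

Test eqn y'=λy, z=hλ:
  order 2, 2-stage ⇒ R(z)=1+z+z^2/2
  (e.g. R(-1.73)=0.76645, |R|=0.76645)

Find x<0 with |R(x)|<1.
x=-1.73: |R|=0.7664
|R(-1.68)|=0.7312 |R(-1.23)|=0.5264 |R(-1.03)|=0.5005
Bisect:
  x_lo=-2.3701 |R|=1.4386  x_hi=-0.3195 |R|=0.7315
  mid=-1.34483 |R|=0.55945 →hi
  mid=-1.85747 |R|=0.86762 →hi
  mid=-2.11379 |R|=1.12026 →lo
  mid=-1.98563 |R|=0.98573 →hi
  mid=-2.04971 |R|=1.05094 →lo
  mid=-2.01767 |R|=1.01782 →lo
  mid=-2.00165 |R|=1.00165 →lo
  mid=-1.99364 |R|=0.99366 →hi
  mid=-1.99764 |R|=0.99764 →hi
  ...
  [-2.00002,-1.99989] ⇒ x*=-2.0000
So |R|<1 on (-2.0000, 0).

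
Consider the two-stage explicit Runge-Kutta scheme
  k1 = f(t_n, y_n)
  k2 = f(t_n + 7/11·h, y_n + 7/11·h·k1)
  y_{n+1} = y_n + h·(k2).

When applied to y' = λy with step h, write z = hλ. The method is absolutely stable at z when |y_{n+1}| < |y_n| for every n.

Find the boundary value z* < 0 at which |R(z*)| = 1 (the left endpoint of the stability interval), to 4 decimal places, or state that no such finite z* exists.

z* = -1.5714.

On y'=λy, z=hλ:
  k1=λy_n ⇒ h·k1=z·y_n;  k2=λ(1+7/11z)y_n ⇒ h·k2=z(1+7/11z)y_n
  y_{n+1}/y_n = 1 + z(1+7/11z) = 1 + z + 7/11z²
  so R(z) = 1 + z + 7/11z².

Solve |R(x)|<1 on ℝ⁻.
x=-1.2: |R|=0.7164
R=1: x+7/11x²=0 ⇒ x=−11/7=-1.5714; min R=1−1/(4·7/11)=0.6071>−1
Confirm numerically:
  x=-0.933: |R|=0.62095 <1
  x=-0.660: |R|=0.61720 <1
  x=-0.630: |R|=0.62257 <1
  x=-2.106: |R|=1.71642 >1
  x=-2.012: |R|=1.56409 >1
Stable set (-1.5714, 0).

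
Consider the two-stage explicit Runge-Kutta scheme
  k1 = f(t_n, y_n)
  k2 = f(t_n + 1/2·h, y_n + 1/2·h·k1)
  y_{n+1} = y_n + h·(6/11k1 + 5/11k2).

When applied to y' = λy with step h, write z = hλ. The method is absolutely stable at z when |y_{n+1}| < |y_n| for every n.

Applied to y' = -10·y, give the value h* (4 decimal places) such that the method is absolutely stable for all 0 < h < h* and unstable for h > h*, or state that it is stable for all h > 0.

Set f=λy, z=hλ:
  k1=λy_n ⇒ h·k1=z·y_n;  k2=λ(1+1/2z)y_n ⇒ h·k2=z(1+1/2z)y_n
  y_{n+1}/y_n = 1 + 6/11z + 5/11z(1+1/2z) = 1 + z + 5/22z²
  Hence R(z) = 1 + z + 5/22z².

Solve |R(x)|<1 on ℝ⁻.
x=-1.42: |R|=0.0383
R=1: x+5/22x²=0 ⇒ x=−22/5=-4.4000; min R=1−1/(4·5/22)=-0.1000>−1
Confirm numerically:
  x=-3.891: |R|=0.54988 <1
  x=-2.535: |R|=0.07449 <1
  x=-2.001: |R|=0.09100 <1
  x=-4.930: |R|=1.59384 >1
  x=-4.910: |R|=1.56911 >1
  x=-4.862: |R|=1.51051 >1
Stable set (-4.4000, 0).

(-4.4000,0); λ=-10 ⇒ h* = (22/5)/10 = 0.4400.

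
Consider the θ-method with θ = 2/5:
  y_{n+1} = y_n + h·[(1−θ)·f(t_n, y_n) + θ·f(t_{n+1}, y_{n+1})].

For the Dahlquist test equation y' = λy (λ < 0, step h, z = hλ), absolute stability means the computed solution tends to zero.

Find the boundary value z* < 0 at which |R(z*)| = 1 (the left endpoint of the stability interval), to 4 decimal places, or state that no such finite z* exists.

With y'=λy (z=hλ):
  y_{n+1} = y_n + z·[3/5·y_n + 2/5·y_{n+1}] ⇒ (1 − 2/5z)y_{n+1} = (1 + 3/5z)y_n
  Hence R(z) = (1 + 3/5z)/(1 − 2/5z).

Solve |R(x)|<1 on ℝ⁻.
x=-1.32: |R|=0.1361
R=−1: 1+3/5x = −1+2/5x ⇒ -1/5x=2 ⇒ x=2/(-1/5)=-10.0000
Confirm numerically:
  x=-9.895: |R|=0.99576 <1
  x=-7.984: |R|=0.90385 <1
  x=-5.181: |R|=0.68630 <1
  x=-10.290: |R|=1.01134 >1
  x=-10.134: |R|=1.00530 >1
So |R|<1 on (-10.0000, 0).

z* = -10.0000.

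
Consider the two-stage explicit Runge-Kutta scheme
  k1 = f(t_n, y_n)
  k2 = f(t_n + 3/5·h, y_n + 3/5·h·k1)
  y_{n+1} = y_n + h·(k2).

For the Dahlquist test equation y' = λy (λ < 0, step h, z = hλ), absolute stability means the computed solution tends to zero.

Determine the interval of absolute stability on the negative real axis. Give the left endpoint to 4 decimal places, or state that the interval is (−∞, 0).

With y'=λy (z=hλ):
  k1=λy_n ⇒ h·k1=z·y_n;  k2=λ(1+3/5z)y_n ⇒ h·k2=z(1+3/5z)y_n
  y_{n+1}/y_n = 1 + z(1+3/5z) = 1 + z + 3/5z²
  so R(z) = 1 + z + 3/5z².

Solve |R(x)|<1 on ℝ⁻.
x=-1.69: |R|=1.0237
R=1: x+3/5x²=0 ⇒ x=−5/3=-1.6667; min R=1−1/(4·3/5)=0.5833>−1
Confirm numerically:
  x=-1.437: |R|=0.80198 <1
  x=-1.399: |R|=0.77532 <1
  x=-0.681: |R|=0.59726 <1
  x=-1.968: |R|=1.35581 >1
  x=-1.950: |R|=1.33150 >1
  x=-1.935: |R|=1.31154 >1
So |R|<1 on (-1.6667, 0).

(-1.6667, 0).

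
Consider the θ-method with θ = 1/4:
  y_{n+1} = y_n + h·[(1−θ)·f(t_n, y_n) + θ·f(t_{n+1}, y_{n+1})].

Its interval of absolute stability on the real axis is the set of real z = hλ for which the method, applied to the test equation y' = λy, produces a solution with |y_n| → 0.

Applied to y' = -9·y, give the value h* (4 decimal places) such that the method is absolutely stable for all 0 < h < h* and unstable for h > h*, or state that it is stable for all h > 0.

(-4.0000,0); λ=-9 ⇒ h* = (4)/9 = 0.4444.

With y'=λy (z=hλ):
  y_{n+1} = y_n + z·[3/4·y_n + 1/4·y_{n+1}] ⇒ (1 − 1/4z)y_{n+1} = (1 + 3/4z)y_n
  R(z) = (1 + 3/4z)/(1 − 1/4z).

Boundary: |R(x)|=1, x<0.
x=-1.69: |R|=0.1880
R=−1: 1+3/4x = −1+1/4x ⇒ -1/2x=2 ⇒ x=2/(-1/2)=-4.0000
Confirm numerically:
  x=-3.679: |R|=0.91640 <1
  x=-2.902: |R|=0.68183 <1
  x=-2.178: |R|=0.41017 <1
  x=-1.793: |R|=0.23805 <1
  x=-4.483: |R|=1.11387 >1
  x=-4.402: |R|=1.09569 >1
Stable set (-4.0000, 0).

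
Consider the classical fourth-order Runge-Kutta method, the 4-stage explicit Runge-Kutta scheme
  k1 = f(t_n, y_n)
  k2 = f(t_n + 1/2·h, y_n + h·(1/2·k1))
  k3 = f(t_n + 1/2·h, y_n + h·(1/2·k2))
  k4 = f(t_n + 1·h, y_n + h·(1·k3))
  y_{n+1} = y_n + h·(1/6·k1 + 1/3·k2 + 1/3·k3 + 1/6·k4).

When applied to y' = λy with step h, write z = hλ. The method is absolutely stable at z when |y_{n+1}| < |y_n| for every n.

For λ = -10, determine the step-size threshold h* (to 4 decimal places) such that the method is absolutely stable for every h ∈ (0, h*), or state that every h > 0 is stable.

Test eqn y'=λy, z=hλ:
  order 4, 4-stage ⇒ R(z)=1+z+z^2/2+z^3/6+z^4/24
  (e.g. R(-0.45)=0.63777, |R|=0.63777)

Need |R(x)|<1, x<0.
x=-0.45: |R|=0.6378
|R(-2.04)|=0.3475 |R(-1.9)|=0.3048 |R(-1.29)|=0.2997
Bisect:
  x_lo=-3.2150 |R|=1.8661  x_hi=-0.1890 |R|=0.8278
  mid=-1.70201 |R|=0.27432 →hi
  mid=-2.45849 |R|=0.60918 →hi
  mid=-2.83673 |R|=1.08037 →lo
  mid=-2.64761 |R|=0.81150 →hi
  mid=-2.74217 |R|=0.93691 →hi
  mid=-2.78945 |R|=1.00629 →lo
  mid=-2.76581 |R|=0.97102 →hi
  ...
  [-2.78539,-2.78521] ⇒ x*=-2.7853
Interval (-2.7853, 0).

(-2.7853,0); λ=-10 ⇒ h* = 0.2785.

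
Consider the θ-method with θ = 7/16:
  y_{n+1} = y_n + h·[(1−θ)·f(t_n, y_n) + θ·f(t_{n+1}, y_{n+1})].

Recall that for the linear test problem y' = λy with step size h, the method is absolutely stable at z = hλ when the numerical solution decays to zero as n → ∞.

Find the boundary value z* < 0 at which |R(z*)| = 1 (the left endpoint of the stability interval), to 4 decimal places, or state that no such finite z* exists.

Set f=λy, z=hλ:
  y_{n+1} = y_n + z·[9/16·y_n + 7/16·y_{n+1}] ⇒ (1 − 7/16z)y_{n+1} = (1 + 9/16z)y_n
  ⇒ R(z) = (1 + 9/16z)/(1 − 7/16z).

Boundary: |R(x)|=1, x<0.
x=-0.9: |R|=0.3543
R=−1: 1+9/16x = −1+7/16x ⇒ -1/8x=2 ⇒ x=2/(-1/8)=-16.0000
Confirm numerically:
  x=-9.815: |R|=0.85396 <1
  x=-8.630: |R|=0.80709 <1
  x=-6.553: |R|=0.69462 <1
  x=-16.374: |R|=1.00573 >1
  x=-16.223: |R|=1.00344 >1
So |R|<1 on (-16.0000, 0).

left endpoint -16.0000.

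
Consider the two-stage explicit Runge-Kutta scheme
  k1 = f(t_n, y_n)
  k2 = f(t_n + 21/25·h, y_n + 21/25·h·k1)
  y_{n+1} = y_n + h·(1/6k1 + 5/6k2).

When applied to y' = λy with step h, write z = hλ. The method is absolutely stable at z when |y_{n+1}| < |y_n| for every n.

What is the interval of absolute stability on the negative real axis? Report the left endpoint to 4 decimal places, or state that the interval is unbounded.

z∈(-1.4286,0).

With y'=λy (z=hλ):
  k1=λy_n ⇒ h·k1=z·y_n;  k2=λ(1+21/25z)y_n ⇒ h·k2=z(1+21/25z)y_n
  y_{n+1}/y_n = 1 + 1/6z + 5/6z(1+21/25z) = 1 + z + 7/10z²
  ⇒ R(z) = 1 + z + 7/10z².

Find x<0 with |R(x)|<1.
x=-0.93: |R|=0.6754
R=1: x+7/10x²=0 ⇒ x=−10/7=-1.4286; min R=1−1/(4·7/10)=0.6429>−1
Confirm numerically:
  x=-1.134: |R|=0.76617 <1
  x=-1.041: |R|=0.71758 <1
  x=-0.723: |R|=0.64291 <1
  x=-1.990: |R|=1.78207 >1
  x=-1.496: |R|=1.07061 >1
Stable set (-1.4286, 0).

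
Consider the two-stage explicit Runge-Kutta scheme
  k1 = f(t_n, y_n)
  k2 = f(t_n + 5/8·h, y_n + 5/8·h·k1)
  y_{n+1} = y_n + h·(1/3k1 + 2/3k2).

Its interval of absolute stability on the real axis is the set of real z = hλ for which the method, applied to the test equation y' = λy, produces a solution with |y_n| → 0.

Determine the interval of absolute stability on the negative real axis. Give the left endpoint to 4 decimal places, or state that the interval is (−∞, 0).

With y'=λy (z=hλ):
  k1=λy_n ⇒ h·k1=z·y_n;  k2=λ(1+5/8z)y_n ⇒ h·k2=z(1+5/8z)y_n
  y_{n+1}/y_n = 1 + 1/3z + 2/3z(1+5/8z) = 1 + z + 5/12z²
  Hence R(z) = 1 + z + 5/12z².

Boundary: |R(x)|=1, x<0.
x=-0.52: |R|=0.5927
R=1: x+5/12x²=0 ⇒ x=−12/5=-2.4000; min R=1−1/(4·5/12)=0.4000>−1
Confirm numerically:
  x=-1.270: |R|=0.40204 <1
  x=-1.144: |R|=0.40131 <1
  x=-1.074: |R|=0.40661 <1
  x=-2.895: |R|=1.59709 >1
  x=-2.828: |R|=1.50433 >1
  x=-2.722: |R|=1.36520 >1
So |R|<1 on (-2.4000, 0).

(-2.4000, 0).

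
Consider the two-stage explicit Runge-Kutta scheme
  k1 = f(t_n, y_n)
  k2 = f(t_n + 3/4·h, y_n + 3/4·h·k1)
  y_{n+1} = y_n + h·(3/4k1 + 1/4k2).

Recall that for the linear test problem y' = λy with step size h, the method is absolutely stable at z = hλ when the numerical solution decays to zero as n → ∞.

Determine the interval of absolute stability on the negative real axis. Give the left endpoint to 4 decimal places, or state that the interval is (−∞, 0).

z∈(-5.3333,0).

On y'=λy, z=hλ:
  k1=λy_n ⇒ h·k1=z·y_n;  k2=λ(1+3/4z)y_n ⇒ h·k2=z(1+3/4z)y_n
  y_{n+1}/y_n = 1 + 3/4z + 1/4z(1+3/4z) = 1 + z + 3/16z²
  ⇒ R(z) = 1 + z + 3/16z².

Find x<0 with |R(x)|<1.
x=-1.18: |R|=0.0811
R=1: x+3/16x²=0 ⇒ x=−16/3=-5.3333; min R=1−1/(4·3/16)=-0.3333>−1
Confirm numerically:
  x=-4.240: |R|=0.13080 <1
  x=-3.373: |R|=0.23979 <1
  x=-2.888: |R|=0.32415 <1
  x=-2.496: |R|=0.32787 <1
  x=-5.856: |R|=1.57389 >1
  x=-5.604: |R|=1.28440 >1
Interval (-5.3333, 0).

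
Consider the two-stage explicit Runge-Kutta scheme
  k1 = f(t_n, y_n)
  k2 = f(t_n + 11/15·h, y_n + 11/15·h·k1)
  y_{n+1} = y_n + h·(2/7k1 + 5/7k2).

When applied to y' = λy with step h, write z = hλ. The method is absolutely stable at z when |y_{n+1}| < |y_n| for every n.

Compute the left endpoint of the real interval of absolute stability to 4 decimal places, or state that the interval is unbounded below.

With y'=λy (z=hλ):
  k1=λy_n ⇒ h·k1=z·y_n;  k2=λ(1+11/15z)y_n ⇒ h·k2=z(1+11/15z)y_n
  y_{n+1}/y_n = 1 + 2/7z + 5/7z(1+11/15z) = 1 + z + 11/21z²
  so R(z) = 1 + z + 11/21z².

Need |R(x)|<1, x<0.
x=-0.61: |R|=0.5849
R=1: x+11/21x²=0 ⇒ x=−21/11=-1.9091; min R=1−1/(4·11/21)=0.5227>−1
Confirm numerically:
  x=-1.616: |R|=0.75191 <1
  x=-1.532: |R|=0.69739 <1
  x=-1.110: |R|=0.53539 <1
  x=-0.887: |R|=0.52512 <1
  x=-2.224: |R|=1.36685 >1
  x=-1.937: |R|=1.02832 >1
Interval (-1.9091, 0).

left endpoint -1.9091.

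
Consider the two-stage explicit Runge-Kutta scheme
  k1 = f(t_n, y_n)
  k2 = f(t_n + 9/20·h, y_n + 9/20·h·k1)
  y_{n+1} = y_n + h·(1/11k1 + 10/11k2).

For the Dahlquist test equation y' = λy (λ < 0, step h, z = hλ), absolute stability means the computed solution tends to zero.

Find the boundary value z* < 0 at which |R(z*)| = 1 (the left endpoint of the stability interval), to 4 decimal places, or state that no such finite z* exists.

Set f=λy, z=hλ:
  k1=λy_n ⇒ h·k1=z·y_n;  k2=λ(1+9/20z)y_n ⇒ h·k2=z(1+9/20z)y_n
  y_{n+1}/y_n = 1 + 1/11z + 10/11z(1+9/20z) = 1 + z + 9/22z²
  R(z) = 1 + z + 9/22z².

Find x<0 with |R(x)|<1.
x=-1.5: |R|=0.4205
R=1: x+9/22x²=0 ⇒ x=−22/9=-2.4444; min R=1−1/(4·9/22)=0.3889>−1
Confirm numerically:
  x=-2.383: |R|=0.94010 <1
  x=-2.039: |R|=0.66180 <1
  x=-1.515: |R|=0.42396 <1
  x=-1.287: |R|=0.39061 <1
  x=-2.844: |R|=1.46486 >1
  x=-2.637: |R|=1.20772 >1
Stable set (-2.4444, 0).

z* = -2.4444.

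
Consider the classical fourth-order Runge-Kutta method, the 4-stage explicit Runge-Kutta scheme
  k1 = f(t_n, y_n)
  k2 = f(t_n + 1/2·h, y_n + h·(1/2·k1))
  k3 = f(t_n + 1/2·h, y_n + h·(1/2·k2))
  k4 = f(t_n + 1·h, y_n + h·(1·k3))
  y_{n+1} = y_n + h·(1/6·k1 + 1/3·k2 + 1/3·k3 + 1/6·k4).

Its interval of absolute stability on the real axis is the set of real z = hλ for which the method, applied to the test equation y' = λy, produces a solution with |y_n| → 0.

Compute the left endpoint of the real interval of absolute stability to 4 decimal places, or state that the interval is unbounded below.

left endpoint -2.7853.

Test eqn y'=λy, z=hλ:
  order 4, 4-stage ⇒ R(z)=1+z+z^2/2+z^3/6+z^4/24
  (e.g. R(-1.24)=0.30954, |R|=0.30954)

Boundary: |R(x)|=1, x<0.
x=-1.24: |R|=0.3095
|R(-2.51)|=0.6583 |R(-2.16)|=0.4002 |R(-0.96)|=0.3887
Bisect:
  x_lo=-3.4635 |R|=2.6058  x_hi=-0.3348 |R|=0.7155
  mid=-1.89915 |R|=0.30463 →hi
  mid=-2.68134 |R|=0.85425 →hi
  mid=-3.07243 |R|=1.52655 →lo
  mid=-2.87688 |R|=1.14710 →lo
  mid=-2.77911 |R|=0.99072 →hi
  mid=-2.82800 |R|=1.06632 →lo
  mid=-2.80355 |R|=1.02788 →lo
  mid=-2.79133 |R|=1.00914 →lo
  mid=-2.78522 |R|=0.99989 →hi
  mid=-2.78828 |R|=1.00451 →lo
  ...
  [-2.78541,-2.78522] ⇒ x*=-2.7853
Interval (-2.7853, 0).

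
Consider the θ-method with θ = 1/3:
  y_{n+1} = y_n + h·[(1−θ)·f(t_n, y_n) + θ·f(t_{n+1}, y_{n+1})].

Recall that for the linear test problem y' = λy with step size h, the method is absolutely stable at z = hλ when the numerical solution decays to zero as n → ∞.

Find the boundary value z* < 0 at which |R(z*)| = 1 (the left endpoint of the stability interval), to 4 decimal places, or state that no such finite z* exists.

On y'=λy, z=hλ:
  y_{n+1} = y_n + z·[2/3·y_n + 1/3·y_{n+1}] ⇒ (1 − 1/3z)y_{n+1} = (1 + 2/3z)y_n
  so R(z) = (1 + 2/3z)/(1 − 1/3z).

Find x<0 with |R(x)|<1.
x=-1.15: |R|=0.1687
R=−1: 1+2/3x = −1+1/3x ⇒ -1/3x=2 ⇒ x=2/(-1/3)=-6.0000
Confirm numerically:
  x=-4.941: |R|=0.86664 <1
  x=-4.661: |R|=0.82522 <1
  x=-4.040: |R|=0.72159 <1
  x=-3.486: |R|=0.61240 <1
  x=-6.410: |R|=1.04357 >1
  x=-6.319: |R|=1.03423 >1
So |R|<1 on (-6.0000, 0).

z* = -6.0000.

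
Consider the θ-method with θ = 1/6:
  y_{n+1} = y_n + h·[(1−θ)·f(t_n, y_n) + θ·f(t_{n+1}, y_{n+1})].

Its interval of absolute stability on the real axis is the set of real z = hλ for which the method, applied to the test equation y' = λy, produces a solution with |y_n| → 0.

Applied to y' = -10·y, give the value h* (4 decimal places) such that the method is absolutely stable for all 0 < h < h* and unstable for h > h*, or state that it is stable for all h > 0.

On y'=λy, z=hλ:
  y_{n+1} = y_n + z·[5/6·y_n + 1/6·y_{n+1}] ⇒ (1 − 1/6z)y_{n+1} = (1 + 5/6z)y_n
  so R(z) = (1 + 5/6z)/(1 − 1/6z).

Boundary: |R(x)|=1, x<0.
x=-1.19: |R|=0.0070
R=−1: 1+5/6x = −1+1/6x ⇒ -2/3x=2 ⇒ x=2/(-2/3)=-3.0000
Confirm numerically:
  x=-2.864: |R|=0.93863 <1
  x=-2.852: |R|=0.93312 <1
  x=-2.192: |R|=0.60547 <1
  x=-3.394: |R|=1.16777 >1
  x=-3.196: |R|=1.08525 >1
So |R|<1 on (-3.0000, 0).

(-3.0000,0); λ=-10 ⇒ h* = (3)/10 = 0.3000.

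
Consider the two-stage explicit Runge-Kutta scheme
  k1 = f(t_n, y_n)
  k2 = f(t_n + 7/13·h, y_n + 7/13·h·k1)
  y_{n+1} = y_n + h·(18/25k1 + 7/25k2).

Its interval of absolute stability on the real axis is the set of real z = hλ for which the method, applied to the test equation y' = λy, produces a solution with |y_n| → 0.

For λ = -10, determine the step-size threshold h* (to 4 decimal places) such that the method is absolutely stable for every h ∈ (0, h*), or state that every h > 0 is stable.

(-6.6327,0); λ=-10 ⇒ h* = (325/49)/10 = 0.6633.

Test eqn y'=λy, z=hλ:
  k1=λy_n ⇒ h·k1=z·y_n;  k2=λ(1+7/13z)y_n ⇒ h·k2=z(1+7/13z)y_n
  y_{n+1}/y_n = 1 + 18/25z + 7/25z(1+7/13z) = 1 + z + 49/325z²
  Hence R(z) = 1 + z + 49/325z².

Need |R(x)|<1, x<0.
x=-0.69: |R|=0.3818
R=1: x+49/325x²=0 ⇒ x=−325/49=-6.6327; min R=1−1/(4·49/325)=-0.6582>−1
Confirm numerically:
  x=-6.270: |R|=0.65718 <1
  x=-4.379: |R|=0.48790 <1
  x=-3.627: |R|=0.64361 <1
  x=-6.724: |R|=1.09260 >1
  x=-6.710: |R|=1.07825 >1
  x=-6.661: |R|=1.02847 >1
Stable set (-6.6327, 0).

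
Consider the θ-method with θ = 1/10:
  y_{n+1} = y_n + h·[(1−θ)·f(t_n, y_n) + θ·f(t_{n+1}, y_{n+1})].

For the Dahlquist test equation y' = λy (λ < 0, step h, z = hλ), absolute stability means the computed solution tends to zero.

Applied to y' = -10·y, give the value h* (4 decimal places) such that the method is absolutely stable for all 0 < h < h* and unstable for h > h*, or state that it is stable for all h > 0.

Test eqn y'=λy, z=hλ:
  y_{n+1} = y_n + z·[9/10·y_n + 1/10·y_{n+1}] ⇒ (1 − 1/10z)y_{n+1} = (1 + 9/10z)y_n
  Hence R(z) = (1 + 9/10z)/(1 − 1/10z).

Solve |R(x)|<1 on ℝ⁻.
x=-1.25: |R|=0.1111
R=−1: 1+9/10x = −1+1/10x ⇒ -4/5x=2 ⇒ x=2/(-4/5)=-2.5000
Confirm numerically:
  x=-2.339: |R|=0.89562 <1
  x=-2.027: |R|=0.68537 <1
  x=-1.582: |R|=0.36591 <1
  x=-1.117: |R|=0.00477 <1
  x=-3.000: |R|=1.30769 >1
  x=-2.900: |R|=1.24806 >1
  x=-2.626: |R|=1.07984 >1
Stable set (-2.5000, 0).

(-2.5000,0); λ=-10 ⇒ h* = (5/2)/10 = 0.2500.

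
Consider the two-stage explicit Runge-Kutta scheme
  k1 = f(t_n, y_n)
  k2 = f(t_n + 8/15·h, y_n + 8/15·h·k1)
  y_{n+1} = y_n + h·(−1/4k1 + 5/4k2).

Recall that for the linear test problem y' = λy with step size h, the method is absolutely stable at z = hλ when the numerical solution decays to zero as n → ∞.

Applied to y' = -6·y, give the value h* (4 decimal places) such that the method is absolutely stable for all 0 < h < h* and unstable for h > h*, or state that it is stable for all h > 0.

(-1.5000,0); λ=-6 ⇒ h* = (3/2)/6 = 0.2500.

With y'=λy (z=hλ):
  k1=λy_n ⇒ h·k1=z·y_n;  k2=λ(1+8/15z)y_n ⇒ h·k2=z(1+8/15z)y_n
  y_{n+1}/y_n = 1 − 1/4z + 5/4z(1+8/15z) = 1 + z + 2/3z²
  so R(z) = 1 + z + 2/3z².

Need |R(x)|<1, x<0.
x=-0.33: |R|=0.7426
R=1: x+2/3x²=0 ⇒ x=−3/2=-1.5000; min R=1−1/(4·2/3)=0.6250>−1
Confirm numerically:
  x=-1.418: |R|=0.92248 <1
  x=-0.968: |R|=0.65668 <1
  x=-0.826: |R|=0.62885 <1
  x=-2.020: |R|=1.70027 >1
  x=-1.690: |R|=1.21407 >1
  x=-1.682: |R|=1.20408 >1
Stable set (-1.5000, 0).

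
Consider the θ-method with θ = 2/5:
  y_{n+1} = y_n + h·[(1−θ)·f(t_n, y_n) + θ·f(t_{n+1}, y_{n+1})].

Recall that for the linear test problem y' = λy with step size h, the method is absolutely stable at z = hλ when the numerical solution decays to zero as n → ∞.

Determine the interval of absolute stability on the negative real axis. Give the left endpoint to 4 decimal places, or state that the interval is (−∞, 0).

(-10.0000, 0).

With y'=λy (z=hλ):
  y_{n+1} = y_n + z·[3/5·y_n + 2/5·y_{n+1}] ⇒ (1 − 2/5z)y_{n+1} = (1 + 3/5z)y_n
  R(z) = (1 + 3/5z)/(1 − 2/5z).

Need |R(x)|<1, x<0.
x=-1.69: |R|=0.0084
R=−1: 1+3/5x = −1+2/5x ⇒ -1/5x=2 ⇒ x=2/(-1/5)=-10.0000
Confirm numerically:
  x=-8.998: |R|=0.95643 <1
  x=-6.419: |R|=0.79925 <1
  x=-5.563: |R|=0.72485 <1
  x=-5.195: |R|=0.68778 <1
  x=-10.506: |R|=1.01945 >1
  x=-10.453: |R|=1.01749 >1
  x=-10.079: |R|=1.00314 >1
Stable set (-10.0000, 0).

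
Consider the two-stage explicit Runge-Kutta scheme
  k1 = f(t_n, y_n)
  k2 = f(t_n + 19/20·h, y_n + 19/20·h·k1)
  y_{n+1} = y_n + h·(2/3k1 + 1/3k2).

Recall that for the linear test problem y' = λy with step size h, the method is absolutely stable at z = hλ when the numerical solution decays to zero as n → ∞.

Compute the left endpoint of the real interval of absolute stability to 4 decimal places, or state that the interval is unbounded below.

On y'=λy, z=hλ:
  k1=λy_n ⇒ h·k1=z·y_n;  k2=λ(1+19/20z)y_n ⇒ h·k2=z(1+19/20z)y_n
  y_{n+1}/y_n = 1 + 2/3z + 1/3z(1+19/20z) = 1 + z + 19/60z²
  so R(z) = 1 + z + 19/60z².

Find x<0 with |R(x)|<1.
x=-0.92: |R|=0.3480
R=1: x+19/60x²=0 ⇒ x=−60/19=-3.1579; min R=1−1/(4·19/60)=0.2105>−1
Confirm numerically:
  x=-2.472: |R|=0.46308 <1
  x=-2.092: |R|=0.29388 <1
  x=-1.842: |R|=0.23244 <1
  x=-1.560: |R|=0.21064 <1
  x=-3.603: |R|=1.50784 >1
  x=-3.586: |R|=1.48614 >1
Stable set (-3.1579, 0).

z* = -3.1579.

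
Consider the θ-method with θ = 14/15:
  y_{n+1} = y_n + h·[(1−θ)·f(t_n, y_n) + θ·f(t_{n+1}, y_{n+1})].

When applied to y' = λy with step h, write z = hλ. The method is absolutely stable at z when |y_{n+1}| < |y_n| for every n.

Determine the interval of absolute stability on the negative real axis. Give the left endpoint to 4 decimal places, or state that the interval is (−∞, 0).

(−∞, 0) — no finite endpoint.

With y'=λy (z=hλ):
  y_{n+1} = y_n + z·[1/15·y_n + 14/15·y_{n+1}] ⇒ (1 − 14/15z)y_{n+1} = (1 + 1/15z)y_n
  Hence R(z) = (1 + 1/15z)/(1 − 14/15z).

Find x<0 with |R(x)|<1.
x=-0.34: |R|=0.7419
x=-2: |R|=0.3023
x=-10: |R|=0.0323
x=-100: |R|=0.0601
θ=14/15≥1/2 ⇒ |1+1/15x|<|1−14/15x| ∀x<0 ⇒ stable on all of ℝ⁻.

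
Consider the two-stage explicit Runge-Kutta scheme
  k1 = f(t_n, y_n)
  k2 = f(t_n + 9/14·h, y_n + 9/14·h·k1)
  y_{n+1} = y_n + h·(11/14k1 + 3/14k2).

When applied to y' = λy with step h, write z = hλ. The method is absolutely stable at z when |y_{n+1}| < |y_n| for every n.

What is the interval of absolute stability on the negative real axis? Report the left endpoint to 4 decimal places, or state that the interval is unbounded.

Set f=λy, z=hλ:
  k1=λy_n ⇒ h·k1=z·y_n;  k2=λ(1+9/14z)y_n ⇒ h·k2=z(1+9/14z)y_n
  y_{n+1}/y_n = 1 + 11/14z + 3/14z(1+9/14z) = 1 + z + 27/196z²
  R(z) = 1 + z + 27/196z².

Find x<0 with |R(x)|<1.
x=-1.12: |R|=0.0528
R=1: x+27/196x²=0 ⇒ x=−196/27=-7.2593; min R=1−1/(4·27/196)=-0.8148>−1
Confirm numerically:
  x=-5.991: |R|=0.04668 <1
  x=-5.779: |R|=0.17841 <1
  x=-3.761: |R|=0.81244 <1
  x=-7.772: |R|=1.54896 >1
  x=-7.709: |R|=1.47760 >1
  x=-7.474: |R|=1.22109 >1
Stable set (-7.2593, 0).

z∈(-7.2593,0).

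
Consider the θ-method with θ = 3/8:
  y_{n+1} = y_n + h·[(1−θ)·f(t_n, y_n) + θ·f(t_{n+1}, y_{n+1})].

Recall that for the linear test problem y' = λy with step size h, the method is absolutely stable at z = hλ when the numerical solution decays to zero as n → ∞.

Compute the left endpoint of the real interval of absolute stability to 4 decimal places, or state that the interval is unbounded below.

Set f=λy, z=hλ:
  y_{n+1} = y_n + z·[5/8·y_n + 3/8·y_{n+1}] ⇒ (1 − 3/8z)y_{n+1} = (1 + 5/8z)y_n
  Hence R(z) = (1 + 5/8z)/(1 − 3/8z).

Solve |R(x)|<1 on ℝ⁻.
x=-1.33: |R|=0.1126
R=−1: 1+5/8x = −1+3/8x ⇒ -1/4x=2 ⇒ x=2/(-1/4)=-8.0000
Confirm numerically:
  x=-7.547: |R|=0.97043 <1
  x=-4.448: |R|=0.66717 <1
  x=-4.438: |R|=0.66576 <1
  x=-8.579: |R|=1.03432 >1
  x=-8.107: |R|=1.00662 >1
  x=-8.098: |R|=1.00607 >1
So |R|<1 on (-8.0000, 0).

z* = -8.0000.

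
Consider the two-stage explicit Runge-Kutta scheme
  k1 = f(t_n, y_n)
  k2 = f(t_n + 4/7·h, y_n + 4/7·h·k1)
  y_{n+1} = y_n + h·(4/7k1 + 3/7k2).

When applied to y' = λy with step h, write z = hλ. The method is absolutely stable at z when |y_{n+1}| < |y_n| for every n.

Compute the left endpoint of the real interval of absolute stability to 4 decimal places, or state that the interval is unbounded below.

left endpoint -4.0833.

Test eqn y'=λy, z=hλ:
  k1=λy_n ⇒ h·k1=z·y_n;  k2=λ(1+4/7z)y_n ⇒ h·k2=z(1+4/7z)y_n
  y_{n+1}/y_n = 1 + 4/7z + 3/7z(1+4/7z) = 1 + z + 12/49z²
  ⇒ R(z) = 1 + z + 12/49z².

Solve |R(x)|<1 on ℝ⁻.
x=-1.46: |R|=0.0620
R=1: x+12/49x²=0 ⇒ x=−49/12=-4.0833; min R=1−1/(4·12/49)=-0.0208>−1
Confirm numerically:
  x=-3.452: |R|=0.46628 <1
  x=-3.333: |R|=0.38754 <1
  x=-2.669: |R|=0.07555 <1
  x=-1.640: |R|=0.01868 <1
  x=-4.672: |R|=1.67353 >1
  x=-4.558: |R|=1.52984 >1
So |R|<1 on (-4.0833, 0).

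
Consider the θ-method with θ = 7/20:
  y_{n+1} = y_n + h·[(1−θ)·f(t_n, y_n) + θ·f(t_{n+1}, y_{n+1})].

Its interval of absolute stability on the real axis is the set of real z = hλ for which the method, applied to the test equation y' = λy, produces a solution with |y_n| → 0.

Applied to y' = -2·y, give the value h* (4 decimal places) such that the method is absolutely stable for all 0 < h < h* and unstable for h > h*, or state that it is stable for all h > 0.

(-6.6667,0); λ=-2 ⇒ h* = (20/3)/2 = 3.3333.

With y'=λy (z=hλ):
  y_{n+1} = y_n + z·[13/20·y_n + 7/20·y_{n+1}] ⇒ (1 − 7/20z)y_{n+1} = (1 + 13/20z)y_n
  Hence R(z) = (1 + 13/20z)/(1 − 7/20z).

Boundary: |R(x)|=1, x<0.
x=-0.83: |R|=0.3568
R=−1: 1+13/20x = −1+7/20x ⇒ -3/10x=2 ⇒ x=2/(-3/10)=-6.6667
Confirm numerically:
  x=-6.614: |R|=0.99523 <1
  x=-6.539: |R|=0.98835 <1
  x=-4.793: |R|=0.79007 <1
  x=-7.265: |R|=1.05067 >1
  x=-6.857: |R|=1.01679 >1
  x=-6.768: |R|=1.00902 >1
Stable set (-6.6667, 0).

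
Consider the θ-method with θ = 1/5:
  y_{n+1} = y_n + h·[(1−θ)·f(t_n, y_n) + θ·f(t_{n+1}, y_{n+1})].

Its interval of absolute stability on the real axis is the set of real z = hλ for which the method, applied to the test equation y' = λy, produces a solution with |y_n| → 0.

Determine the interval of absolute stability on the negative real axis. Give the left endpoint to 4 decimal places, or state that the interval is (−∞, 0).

On y'=λy, z=hλ:
  y_{n+1} = y_n + z·[4/5·y_n + 1/5·y_{n+1}] ⇒ (1 − 1/5z)y_{n+1} = (1 + 4/5z)y_n
  Hence R(z) = (1 + 4/5z)/(1 − 1/5z).

Boundary: |R(x)|=1, x<0.
x=-1.6: |R|=0.2121
R=−1: 1+4/5x = −1+1/5x ⇒ -3/5x=2 ⇒ x=2/(-3/5)=-3.3333
Confirm numerically:
  x=-3.277: |R|=0.97958 <1
  x=-3.234: |R|=0.96381 <1
  x=-2.437: |R|=0.63843 <1
  x=-2.271: |R|=0.56168 <1
  x=-3.800: |R|=1.15909 >1
  x=-3.587: |R|=1.08862 >1
Interval (-3.3333, 0).

z∈(-3.3333,0).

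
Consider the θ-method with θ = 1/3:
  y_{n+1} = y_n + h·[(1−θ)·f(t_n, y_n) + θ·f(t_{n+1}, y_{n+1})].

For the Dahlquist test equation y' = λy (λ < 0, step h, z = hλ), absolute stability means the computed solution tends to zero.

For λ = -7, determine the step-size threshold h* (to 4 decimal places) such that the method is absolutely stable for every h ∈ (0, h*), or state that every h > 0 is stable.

(-6.0000,0); λ=-7 ⇒ h* = (6)/7 = 0.8571.

With y'=λy (z=hλ):
  y_{n+1} = y_n + z·[2/3·y_n + 1/3·y_{n+1}] ⇒ (1 − 1/3z)y_{n+1} = (1 + 2/3z)y_n
  so R(z) = (1 + 2/3z)/(1 − 1/3z).

Find x<0 with |R(x)|<1.
x=-1.32: |R|=0.0833
R=−1: 1+2/3x = −1+1/3x ⇒ -1/3x=2 ⇒ x=2/(-1/3)=-6.0000
Confirm numerically:
  x=-5.342: |R|=0.92112 <1
  x=-4.890: |R|=0.85932 <1
  x=-2.428: |R|=0.34193 <1
  x=-6.545: |R|=1.05710 >1
  x=-6.088: |R|=1.00968 >1
Interval (-6.0000, 0).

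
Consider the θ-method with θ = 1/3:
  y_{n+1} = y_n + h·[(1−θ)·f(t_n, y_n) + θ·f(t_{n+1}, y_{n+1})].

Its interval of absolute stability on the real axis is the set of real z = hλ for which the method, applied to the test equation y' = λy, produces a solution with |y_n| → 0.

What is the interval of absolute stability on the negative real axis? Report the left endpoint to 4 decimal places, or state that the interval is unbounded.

(-6.0000, 0).

With y'=λy (z=hλ):
  y_{n+1} = y_n + z·[2/3·y_n + 1/3·y_{n+1}] ⇒ (1 − 1/3z)y_{n+1} = (1 + 2/3z)y_n
  so R(z) = (1 + 2/3z)/(1 − 1/3z).

Boundary: |R(x)|=1, x<0.
x=-0.63: |R|=0.4793
R=−1: 1+2/3x = −1+1/3x ⇒ -1/3x=2 ⇒ x=2/(-1/3)=-6.0000
Confirm numerically:
  x=-5.140: |R|=0.89435 <1
  x=-4.677: |R|=0.82767 <1
  x=-3.554: |R|=0.62679 <1
  x=-3.544: |R|=0.62469 <1
  x=-6.475: |R|=1.05013 >1
  x=-6.440: |R|=1.04661 >1
  x=-6.092: |R|=1.01012 >1
Stable set (-6.0000, 0).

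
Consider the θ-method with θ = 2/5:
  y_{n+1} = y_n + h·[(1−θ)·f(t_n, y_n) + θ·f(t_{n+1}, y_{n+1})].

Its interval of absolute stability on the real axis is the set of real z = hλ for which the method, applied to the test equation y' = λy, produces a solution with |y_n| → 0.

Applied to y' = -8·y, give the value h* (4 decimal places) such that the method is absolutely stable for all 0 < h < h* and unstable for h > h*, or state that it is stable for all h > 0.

(-10.0000,0); λ=-8 ⇒ h* = (10)/8 = 1.2500.

Set f=λy, z=hλ:
  y_{n+1} = y_n + z·[3/5·y_n + 2/5·y_{n+1}] ⇒ (1 − 2/5z)y_{n+1} = (1 + 3/5z)y_n
  ⇒ R(z) = (1 + 3/5z)/(1 − 2/5z).

Boundary: |R(x)|=1, x<0.
x=-1.63: |R|=0.0133
R=−1: 1+3/5x = −1+2/5x ⇒ -1/5x=2 ⇒ x=2/(-1/5)=-10.0000
Confirm numerically:
  x=-9.597: |R|=0.98334 <1
  x=-7.753: |R|=0.89042 <1
  x=-7.283: |R|=0.86114 <1
  x=-10.564: |R|=1.02159 >1
  x=-10.517: |R|=1.01986 >1
  x=-10.384: |R|=1.01490 >1
Stable set (-10.0000, 0).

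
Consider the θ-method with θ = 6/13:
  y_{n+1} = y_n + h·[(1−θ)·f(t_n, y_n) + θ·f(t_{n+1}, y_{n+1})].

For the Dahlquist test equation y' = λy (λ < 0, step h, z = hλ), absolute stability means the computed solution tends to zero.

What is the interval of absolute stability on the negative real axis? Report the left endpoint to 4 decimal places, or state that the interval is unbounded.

z∈(-26.0000,0).

Set f=λy, z=hλ:
  y_{n+1} = y_n + z·[7/13·y_n + 6/13·y_{n+1}] ⇒ (1 − 6/13z)y_{n+1} = (1 + 7/13z)y_n
  ⇒ R(z) = (1 + 7/13z)/(1 − 6/13z).

Boundary: |R(x)|=1, x<0.
x=-0.35: |R|=0.6987
R=−1: 1+7/13x = −1+6/13x ⇒ -1/13x=2 ⇒ x=2/(-1/13)=-26.0000
Confirm numerically:
  x=-22.902: |R|=0.97940 <1
  x=-21.935: |R|=0.97189 <1
  x=-14.282: |R|=0.88127 <1
  x=-26.434: |R|=1.00253 >1
  x=-26.110: |R|=1.00065 >1
Stable set (-26.0000, 0).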